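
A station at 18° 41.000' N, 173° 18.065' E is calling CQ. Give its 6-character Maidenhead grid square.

Add 180° to longitude and 90° to latitude: 353.3011, 108.6833.
Field (20°×10°, letters A–R): 353.3011/20 → 17 → R, 108.6833/10 → 10 → K; chars RK.
Square (2°×1°, digits 0–9): 13.3011/2 → 6, 8.6833/1 → 8; chars 68.
Subsquare (5′×2.5′, letters a–x): 1.3011/0.0833333 → 15 → p, 0.6833/0.0416667 → 16 → q; chars pq.

RK68pq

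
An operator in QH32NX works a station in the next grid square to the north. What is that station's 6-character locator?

Latitude subsquare x = 23; +1 → 24, wraps to 0 = a, carry into square.
Latitude square 2; +1 → 3.
The longitude characters are unchanged.

QH33na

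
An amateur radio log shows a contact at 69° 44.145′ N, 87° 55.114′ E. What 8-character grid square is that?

NP39xr06

Shift to the Maidenhead origin (180°W, 90°S): lon 267.91857, lat 159.73575.
Field: lon ⌊267.91857/20⌋ = 13 → N; lat ⌊159.73575/10⌋ = 15 → P.
Square: lon ⌊7.91857/2⌋ = 3; lat ⌊9.73575/1⌋ = 9.
Subsquare: lon ⌊1.91857/0.0833333⌋ = 23 → x; lat ⌊0.73575/0.0416667⌋ = 17 → r.
Extended square: lon ⌊0.00190/0.00833333⌋ = 0; lat ⌊0.02742/0.00416667⌋ = 6.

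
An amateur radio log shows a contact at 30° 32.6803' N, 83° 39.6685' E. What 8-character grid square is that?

NM10tn90

Shift to the Maidenhead origin (180°W, 90°S): lon 263.66114, lat 120.54467.
Field: 263.66114/20 → 13 → N, 120.54467/10 → 12 → M; chars NM.
Square: 3.66114/2 → 1, 0.54467/1 → 0; chars 10.
Subsquare: 1.66114/0.0833333 → 19 → t, 0.54467/0.0416667 → 13 → n; chars tn.
Extended square: 0.07781/0.00833333 → 9, 0.00300/0.00416667 → 0; chars 90.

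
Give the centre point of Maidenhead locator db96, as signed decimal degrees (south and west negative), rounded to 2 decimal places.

Field D=3, B=1: +3·20° lon, +1·10° lat → SW at lon -120°, lat -80°.
Square 9, 6: +9·2° lon, +6·1° lat → SW at lon -102°, lat -74°.
Cell spans 2° lon × 1° lat. Centre is SW corner plus half of each.
latitude -73.50, longitude -101.00.

-73.50, -101.00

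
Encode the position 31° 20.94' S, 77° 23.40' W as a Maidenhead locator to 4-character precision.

FF18

Add 180° to longitude and 90° to latitude: 102.61, 58.65.
Field: lon ⌊102.61/20⌋ = 5 → F; lat ⌊58.65/10⌋ = 5 → F.
Square: lon ⌊2.61/2⌋ = 1; lat ⌊8.65/1⌋ = 8.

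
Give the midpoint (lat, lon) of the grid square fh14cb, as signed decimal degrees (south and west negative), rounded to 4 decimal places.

-15.9375, -77.7917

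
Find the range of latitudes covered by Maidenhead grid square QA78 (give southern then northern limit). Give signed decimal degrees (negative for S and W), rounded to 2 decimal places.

Field Q=16, A=0: +16·20° lon, +0·10° lat → SW at lon 140°, lat -90°.
Square 7, 8: +7·2° lon, +8·1° lat → SW at lon 154°, lat -82°.
Cell spans 2° lon × 1° lat.
south -82.00, north -81.00.

-82.00, -81.00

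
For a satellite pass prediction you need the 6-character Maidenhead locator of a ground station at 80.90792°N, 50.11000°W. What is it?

Add 180° to longitude and 90° to latitude: 129.8900, 170.9079.
Field (20°×10°, letters A–R): lon ⌊129.8900/20⌋ = 6 → G; lat ⌊170.9079/10⌋ = 17 → R.
Square (2°×1°, digits 0–9): lon ⌊9.8900/2⌋ = 4; lat ⌊0.9079/1⌋ = 0.
Subsquare (5′×2.5′, letters a–x): lon ⌊1.8900/0.0833333⌋ = 22 → w; lat ⌊0.9079/0.0416667⌋ = 21 → v.

GR40wv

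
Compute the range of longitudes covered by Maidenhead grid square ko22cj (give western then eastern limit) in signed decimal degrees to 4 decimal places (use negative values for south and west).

Field K=10, O=14: +10·20° lon, +14·10° lat → SW at lon 20°, lat 50°.
Square 2, 2: +2·2° lon, +2·1° lat → SW at lon 24°, lat 52°.
Subsquare c=2, j=9: +2·0.0833333° lon, +9·0.0416667° lat → SW at lon 24.1667°, lat 52.375°.
Cell spans 0.0833333° lon × 0.0416667° lat.
west 24.1667, east 24.2500.

24.1667, 24.2500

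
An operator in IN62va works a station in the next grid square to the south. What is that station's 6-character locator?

Latitude subsquare a = 0; −1 → -1, wraps to 23 = x, carry into square.
Latitude square 2; −1 → 1.
The longitude characters are unchanged.

IN61vx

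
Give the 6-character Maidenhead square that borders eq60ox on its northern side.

Latitude subsquare x = 23; +1 → 24, wraps to 0 = a, carry into square.
Latitude square 0; +1 → 1.
The longitude characters are unchanged.

EQ61oa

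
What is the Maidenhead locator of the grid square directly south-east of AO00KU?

AO00lt

Longitude subsquare k = 10; +1 → 11 = l.
Latitude subsquare u = 20; −1 → 19 = t.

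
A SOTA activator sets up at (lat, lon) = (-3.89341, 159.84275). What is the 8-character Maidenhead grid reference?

Shift to the Maidenhead origin (180°W, 90°S): lon 339.84275, lat 86.10659.
Field: 339.84275/20 → 16 → Q, 86.10659/10 → 8 → I; chars QI.
Square: 19.84275/2 → 9, 6.10659/1 → 6; chars 96.
Subsquare: 1.84275/0.0833333 → 22 → w, 0.10659/0.0416667 → 2 → c; chars wc.
Extended square: 0.00942/0.00833333 → 1, 0.02326/0.00416667 → 5; chars 15.

QI96wc15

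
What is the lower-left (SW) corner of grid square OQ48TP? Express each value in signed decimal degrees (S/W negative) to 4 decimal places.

Field O=14, Q=16: +14·20° lon, +16·10° lat → SW at lon 100°, lat 70°.
Square 4, 8: +4·2° lon, +8·1° lat → SW at lon 108°, lat 78°.
Subsquare t=19, p=15: +19·0.0833333° lon, +15·0.0416667° lat → SW at lon 109.583°, lat 78.625°.
latitude 78.6250, longitude 109.5833.

78.6250, 109.5833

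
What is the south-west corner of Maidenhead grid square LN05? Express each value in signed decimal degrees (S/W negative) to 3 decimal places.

45.000, 40.000

Field L=11, N=13: +11·20° lon, +13·10° lat → SW at lon 40°, lat 40°.
Square 0, 5: +0·2° lon, +5·1° lat → SW at lon 40°, lat 45°.
latitude 45.000, longitude 40.000.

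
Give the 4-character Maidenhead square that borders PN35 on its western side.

Longitude square 3; −1 → 2.
The latitude characters are unchanged.

PN25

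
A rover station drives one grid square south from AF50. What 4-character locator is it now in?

AE59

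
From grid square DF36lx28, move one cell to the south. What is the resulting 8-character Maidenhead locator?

DF36lx27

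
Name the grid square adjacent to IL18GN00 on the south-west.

Longitude extended square 0; −1 → -1, wraps to 9, carry into subsquare.
Longitude subsquare g = 6; −1 → 5 = f.
Latitude extended square 0; −1 → -1, wraps to 9, carry into subsquare.
Latitude subsquare n = 13; −1 → 12 = m.

IL18fm99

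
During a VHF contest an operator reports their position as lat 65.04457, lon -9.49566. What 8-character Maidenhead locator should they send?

IP55gb00

Shift to the Maidenhead origin (180°W, 90°S): lon 170.50434, lat 155.04457.
Field: 170.50434/20 → 8 → I, 155.04457/10 → 15 → P; chars IP.
Square: 10.50434/2 → 5, 5.04457/1 → 5; chars 55.
Subsquare: 0.50434/0.0833333 → 6 → g, 0.04457/0.0416667 → 1 → b; chars gb.
Extended square: 0.00434/0.00833333 → 0, 0.00290/0.00416667 → 0; chars 00.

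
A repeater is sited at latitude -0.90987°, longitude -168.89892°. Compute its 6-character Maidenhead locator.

AI59nc

Offset from 180°W / 90°S: lon 11.1011°, lat 89.0901°.
Field: 11.1011/20 → 0 → A, 89.0901/10 → 8 → I; chars AI.
Square: 11.1011/2 → 5, 9.0901/1 → 9; chars 59.
Subsquare: 1.1011/0.0833333 → 13 → n, 0.0901/0.0416667 → 2 → c; chars nc.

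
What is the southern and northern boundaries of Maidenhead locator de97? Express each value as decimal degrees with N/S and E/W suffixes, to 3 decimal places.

43.000° S, 42.000° S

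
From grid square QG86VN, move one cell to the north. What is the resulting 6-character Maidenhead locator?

Latitude subsquare n = 13; +1 → 14 = o.
The longitude characters are unchanged.

QG86vo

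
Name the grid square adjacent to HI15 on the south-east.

Longitude square 1; +1 → 2.
Latitude square 5; −1 → 4.

HI24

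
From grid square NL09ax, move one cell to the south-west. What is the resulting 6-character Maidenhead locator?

ML99xw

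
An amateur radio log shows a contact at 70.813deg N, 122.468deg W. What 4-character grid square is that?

CQ80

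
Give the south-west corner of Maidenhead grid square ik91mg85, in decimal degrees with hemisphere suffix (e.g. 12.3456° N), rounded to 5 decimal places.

11.27083° N, 0.93333° W

Field I=8, K=10: +8·20° lon, +10·10° lat → SW at lon -20°, lat 10°.
Square 9, 1: +9·2° lon, +1·1° lat → SW at lon -2°, lat 11°.
Subsquare m=12, g=6: +12·0.0833333° lon, +6·0.0416667° lat → SW at lon -1°, lat 11.25°.
Extended square 8, 5: +8·0.00833333° lon, +5·0.00416667° lat → SW at lon -0.933333°, lat 11.2708°.
latitude 11.27083° N, longitude 0.93333° W.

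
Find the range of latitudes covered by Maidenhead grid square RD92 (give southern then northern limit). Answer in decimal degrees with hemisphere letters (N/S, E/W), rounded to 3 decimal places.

Field R=17, D=3: +17·20° lon, +3·10° lat → SW at lon 160°, lat -60°.
Square 9, 2: +9·2° lon, +2·1° lat → SW at lon 178°, lat -58°.
Cell spans 2° lon × 1° lat.
south 58.000° S, north 57.000° S.

58.000° S, 57.000° S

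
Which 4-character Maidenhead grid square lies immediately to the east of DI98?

EI08

Longitude square 9; +1 → 10, wraps to 0, carry into field.
Longitude field D = 3; +1 → 4 = E.
The latitude characters are unchanged.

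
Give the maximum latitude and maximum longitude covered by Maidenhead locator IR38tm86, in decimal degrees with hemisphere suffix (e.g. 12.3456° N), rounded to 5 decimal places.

88.52917° N, 12.34167° W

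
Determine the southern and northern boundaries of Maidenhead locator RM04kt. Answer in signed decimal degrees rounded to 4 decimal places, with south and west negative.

34.7917, 34.8333

Field R=17, M=12: +17·20° lon, +12·10° lat → SW at lon 160°, lat 30°.
Square 0, 4: +0·2° lon, +4·1° lat → SW at lon 160°, lat 34°.
Subsquare k=10, t=19: +10·0.0833333° lon, +19·0.0416667° lat → SW at lon 160.833°, lat 34.7917°.
Cell spans 0.0833333° lon × 0.0416667° lat.
south 34.7917, north 34.8333.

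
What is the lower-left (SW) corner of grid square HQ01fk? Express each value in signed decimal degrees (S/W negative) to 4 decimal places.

Field H=7, Q=16: +7·20° lon, +16·10° lat → SW at lon -40°, lat 70°.
Square 0, 1: +0·2° lon, +1·1° lat → SW at lon -40°, lat 71°.
Subsquare f=5, k=10: +5·0.0833333° lon, +10·0.0416667° lat → SW at lon -39.5833°, lat 71.4167°.
latitude 71.4167, longitude -39.5833.

71.4167, -39.5833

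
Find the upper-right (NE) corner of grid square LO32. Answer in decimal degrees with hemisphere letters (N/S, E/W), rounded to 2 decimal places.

53.00° N, 48.00° E

Field L=11, O=14: +11·20° lon, +14·10° lat → SW at lon 40°, lat 50°.
Square 3, 2: +3·2° lon, +2·1° lat → SW at lon 46°, lat 52°.
Cell spans 2° lon × 1° lat. NE corner is SW corner plus one full cell.
latitude 53.00° N, longitude 48.00° E.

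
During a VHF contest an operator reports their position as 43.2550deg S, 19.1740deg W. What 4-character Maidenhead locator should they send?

Offset from 180°W / 90°S: lon 160.83°, lat 46.74°.
Field: 160.83/20 → 8 → I, 46.74/10 → 4 → E; chars IE.
Square: 0.83/2 → 0, 6.74/1 → 6; chars 06.

IE06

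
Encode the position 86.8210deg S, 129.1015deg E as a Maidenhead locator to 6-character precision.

Offset from 180°W / 90°S: lon 309.1015°, lat 3.1790°.
Field: 309.1015/20 → 15 → P, 3.1790/10 → 0 → A; chars PA.
Square: 9.1015/2 → 4, 3.1790/1 → 3; chars 43.
Subsquare: 1.1015/0.0833333 → 13 → n, 0.1790/0.0416667 → 4 → e; chars ne.

PA43ne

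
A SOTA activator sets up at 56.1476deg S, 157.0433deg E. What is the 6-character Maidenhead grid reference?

QD83mu

Add 180° to longitude and 90° to latitude: 337.0433, 33.8524.
Field (20°×10°, letters A–R): 337.0433/20 → 16 → Q, 33.8524/10 → 3 → D; chars QD.
Square (2°×1°, digits 0–9): 17.0433/2 → 8, 3.8524/1 → 3; chars 83.
Subsquare (5′×2.5′, letters a–x): 1.0433/0.0833333 → 12 → m, 0.8524/0.0416667 → 20 → u; chars mu.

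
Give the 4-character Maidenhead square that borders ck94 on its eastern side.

DK04

Longitude square 9; +1 → 10, wraps to 0, carry into field.
Longitude field C = 2; +1 → 3 = D.
The latitude characters are unchanged.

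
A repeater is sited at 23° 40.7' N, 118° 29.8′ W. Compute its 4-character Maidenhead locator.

Shift to the Maidenhead origin (180°W, 90°S): lon 61.50, lat 113.68.
Field (20°×10°, letters A–R): lon ⌊61.50/20⌋ = 3 → D; lat ⌊113.68/10⌋ = 11 → L.
Square (2°×1°, digits 0–9): lon ⌊1.50/2⌋ = 0; lat ⌊3.68/1⌋ = 3.

DL03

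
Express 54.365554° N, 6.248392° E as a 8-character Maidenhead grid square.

Add 180° to longitude and 90° to latitude: 186.24839, 144.36555.
Field: lon ⌊186.24839/20⌋ = 9 → J; lat ⌊144.36555/10⌋ = 14 → O.
Square: lon ⌊6.24839/2⌋ = 3; lat ⌊4.36555/1⌋ = 4.
Subsquare: lon ⌊0.24839/0.0833333⌋ = 2 → c; lat ⌊0.36555/0.0416667⌋ = 8 → i.
Extended square: lon ⌊0.08173/0.00833333⌋ = 9; lat ⌊0.03222/0.00416667⌋ = 7.

JO34ci97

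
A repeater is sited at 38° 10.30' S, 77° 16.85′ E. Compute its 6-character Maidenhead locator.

MF81pt

Shift to the Maidenhead origin (180°W, 90°S): lon 257.2808, lat 51.8283.
Field: 257.2808/20 → 12 → M, 51.8283/10 → 5 → F; chars MF.
Square: 17.2808/2 → 8, 1.8283/1 → 1; chars 81.
Subsquare: 1.2808/0.0833333 → 15 → p, 0.8283/0.0416667 → 19 → t; chars pt.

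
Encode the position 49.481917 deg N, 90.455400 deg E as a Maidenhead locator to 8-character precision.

Offset from 180°W / 90°S: lon 270.45540°, lat 139.48192°.
Field: lon ⌊270.45540/20⌋ = 13 → N; lat ⌊139.48192/10⌋ = 13 → N.
Square: lon ⌊10.45540/2⌋ = 5; lat ⌊9.48192/1⌋ = 9.
Subsquare: lon ⌊0.45540/0.0833333⌋ = 5 → f; lat ⌊0.48192/0.0416667⌋ = 11 → l.
Extended square: lon ⌊0.03873/0.00833333⌋ = 4; lat ⌊0.02358/0.00416667⌋ = 5.

NN59fl45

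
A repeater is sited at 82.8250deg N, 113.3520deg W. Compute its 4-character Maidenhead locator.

DR32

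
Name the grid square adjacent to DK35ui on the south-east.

Longitude subsquare u = 20; +1 → 21 = v.
Latitude subsquare i = 8; −1 → 7 = h.

DK35vh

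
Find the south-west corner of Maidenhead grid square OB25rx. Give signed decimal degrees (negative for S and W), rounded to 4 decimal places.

Field O=14, B=1: +14·20° lon, +1·10° lat → SW at lon 100°, lat -80°.
Square 2, 5: +2·2° lon, +5·1° lat → SW at lon 104°, lat -75°.
Subsquare r=17, x=23: +17·0.0833333° lon, +23·0.0416667° lat → SW at lon 105.417°, lat -74.0417°.
latitude -74.0417, longitude 105.4167.

-74.0417, 105.4167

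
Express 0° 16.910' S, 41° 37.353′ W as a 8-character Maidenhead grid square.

Offset from 180°W / 90°S: lon 138.37745°, lat 89.71817°.
Field: 138.37745/20 → 6 → G, 89.71817/10 → 8 → I; chars GI.
Square: 18.37745/2 → 9, 9.71817/1 → 9; chars 99.
Subsquare: 0.37745/0.0833333 → 4 → e, 0.71817/0.0416667 → 17 → r; chars er.
Extended square: 0.04412/0.00833333 → 5, 0.00983/0.00416667 → 2; chars 52.

GI99er52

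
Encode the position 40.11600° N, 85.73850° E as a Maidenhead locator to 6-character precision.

Add 180° to longitude and 90° to latitude: 265.7385, 130.1160.
Field: 265.7385/20 → 13 → N, 130.1160/10 → 13 → N; chars NN.
Square: 5.7385/2 → 2, 0.1160/1 → 0; chars 20.
Subsquare: 1.7385/0.0833333 → 20 → u, 0.1160/0.0416667 → 2 → c; chars uc.

NN20uc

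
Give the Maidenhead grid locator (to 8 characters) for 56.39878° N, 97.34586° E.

NO86qj15

Shift to the Maidenhead origin (180°W, 90°S): lon 277.34586, lat 146.39878.
Field: lon ⌊277.34586/20⌋ = 13 → N; lat ⌊146.39878/10⌋ = 14 → O.
Square: lon ⌊17.34586/2⌋ = 8; lat ⌊6.39878/1⌋ = 6.
Subsquare: lon ⌊1.34586/0.0833333⌋ = 16 → q; lat ⌊0.39878/0.0416667⌋ = 9 → j.
Extended square: lon ⌊0.01253/0.00833333⌋ = 1; lat ⌊0.02378/0.00416667⌋ = 5.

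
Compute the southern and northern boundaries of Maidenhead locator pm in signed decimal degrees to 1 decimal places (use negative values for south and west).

Field P=15, M=12: +15·20° lon, +12·10° lat → SW at lon 120°, lat 30°.
Cell spans 20° lon × 10° lat.
south 30.0, north 40.0.

30.0, 40.0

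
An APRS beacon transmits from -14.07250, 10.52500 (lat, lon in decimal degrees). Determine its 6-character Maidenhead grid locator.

JH55gw

Add 180° to longitude and 90° to latitude: 190.5250, 75.9275.
Field: 190.5250/20 → 9 → J, 75.9275/10 → 7 → H; chars JH.
Square: 10.5250/2 → 5, 5.9275/1 → 5; chars 55.
Subsquare: 0.5250/0.0833333 → 6 → g, 0.9275/0.0416667 → 22 → w; chars gw.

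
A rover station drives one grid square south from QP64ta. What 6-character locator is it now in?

Latitude subsquare a = 0; −1 → -1, wraps to 23 = x, carry into square.
Latitude square 4; −1 → 3.
The longitude characters are unchanged.

QP63tx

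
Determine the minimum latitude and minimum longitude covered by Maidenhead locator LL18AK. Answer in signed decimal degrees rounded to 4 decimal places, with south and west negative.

28.4167, 42.0000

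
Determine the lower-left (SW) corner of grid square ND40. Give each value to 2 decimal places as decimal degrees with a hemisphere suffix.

Field N=13, D=3: +13·20° lon, +3·10° lat → SW at lon 80°, lat -60°.
Square 4, 0: +4·2° lon, +0·1° lat → SW at lon 88°, lat -60°.
latitude 60.00° S, longitude 88.00° E.

60.00° S, 88.00° E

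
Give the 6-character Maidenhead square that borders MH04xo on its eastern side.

MH14ao

Longitude subsquare x = 23; +1 → 24, wraps to 0 = a, carry into square.
Longitude square 0; +1 → 1.
The latitude characters are unchanged.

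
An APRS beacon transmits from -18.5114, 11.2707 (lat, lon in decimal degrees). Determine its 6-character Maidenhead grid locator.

JH51pl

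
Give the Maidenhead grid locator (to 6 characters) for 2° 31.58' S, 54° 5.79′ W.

GI27wl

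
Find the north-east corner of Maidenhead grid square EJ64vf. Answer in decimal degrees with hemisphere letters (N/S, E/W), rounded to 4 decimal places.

Field E=4, J=9: +4·20° lon, +9·10° lat → SW at lon -100°, lat 0°.
Square 6, 4: +6·2° lon, +4·1° lat → SW at lon -88°, lat 4°.
Subsquare v=21, f=5: +21·0.0833333° lon, +5·0.0416667° lat → SW at lon -86.25°, lat 4.20833°.
Cell spans 0.0833333° lon × 0.0416667° lat. NE corner is SW corner plus one full cell.
latitude 4.2500° N, longitude 86.1667° W.

4.2500° N, 86.1667° W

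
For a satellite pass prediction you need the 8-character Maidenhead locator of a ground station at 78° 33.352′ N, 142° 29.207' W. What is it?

BQ88sn13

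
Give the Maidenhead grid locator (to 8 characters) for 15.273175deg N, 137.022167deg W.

CK15lg75

Offset from 180°W / 90°S: lon 42.97783°, lat 105.27317°.
Field: 42.97783/20 → 2 → C, 105.27317/10 → 10 → K; chars CK.
Square: 2.97783/2 → 1, 5.27317/1 → 5; chars 15.
Subsquare: 0.97783/0.0833333 → 11 → l, 0.27317/0.0416667 → 6 → g; chars lg.
Extended square: 0.06117/0.00833333 → 7, 0.02317/0.00416667 → 5; chars 75.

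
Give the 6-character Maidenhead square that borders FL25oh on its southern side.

FL25og

Latitude subsquare h = 7; −1 → 6 = g.
The longitude characters are unchanged.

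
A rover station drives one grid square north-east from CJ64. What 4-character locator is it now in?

CJ75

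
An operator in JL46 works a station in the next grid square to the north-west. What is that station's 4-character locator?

JL37

Longitude square 4; −1 → 3.
Latitude square 6; +1 → 7.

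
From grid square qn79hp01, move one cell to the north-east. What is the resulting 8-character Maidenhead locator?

QN79hp12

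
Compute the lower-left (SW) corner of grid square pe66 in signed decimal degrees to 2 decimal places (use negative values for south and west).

-44.00, 132.00

Field P=15, E=4: +15·20° lon, +4·10° lat → SW at lon 120°, lat -50°.
Square 6, 6: +6·2° lon, +6·1° lat → SW at lon 132°, lat -44°.
latitude -44.00, longitude 132.00.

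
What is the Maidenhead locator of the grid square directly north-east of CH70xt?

Longitude subsquare x = 23; +1 → 24, wraps to 0 = a, carry into square.
Longitude square 7; +1 → 8.
Latitude subsquare t = 19; +1 → 20 = u.

CH80au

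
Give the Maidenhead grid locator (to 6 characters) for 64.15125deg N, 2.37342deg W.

IP84td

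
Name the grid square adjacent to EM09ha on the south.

EM08hx

Latitude subsquare a = 0; −1 → -1, wraps to 23 = x, carry into square.
Latitude square 9; −1 → 8.
The longitude characters are unchanged.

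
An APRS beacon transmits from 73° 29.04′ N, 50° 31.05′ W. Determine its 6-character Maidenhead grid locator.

Offset from 180°W / 90°S: lon 129.4825°, lat 163.4840°.
Field: lon ⌊129.4825/20⌋ = 6 → G; lat ⌊163.4840/10⌋ = 16 → Q.
Square: lon ⌊9.4825/2⌋ = 4; lat ⌊3.4840/1⌋ = 3.
Subsquare: lon ⌊1.4825/0.0833333⌋ = 17 → r; lat ⌊0.4840/0.0416667⌋ = 11 → l.

GQ43rl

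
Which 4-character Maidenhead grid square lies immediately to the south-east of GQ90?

Longitude square 9; +1 → 10, wraps to 0, carry into field.
Longitude field G = 6; +1 → 7 = H.
Latitude square 0; −1 → -1, wraps to 9, carry into field.
Latitude field Q = 16; −1 → 15 = P.

HP09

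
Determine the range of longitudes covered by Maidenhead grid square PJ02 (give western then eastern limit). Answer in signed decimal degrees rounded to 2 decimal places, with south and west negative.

120.00, 122.00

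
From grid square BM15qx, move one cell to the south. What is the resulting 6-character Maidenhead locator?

BM15qw

Latitude subsquare x = 23; −1 → 22 = w.
The longitude characters are unchanged.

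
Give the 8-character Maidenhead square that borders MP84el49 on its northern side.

MP84em40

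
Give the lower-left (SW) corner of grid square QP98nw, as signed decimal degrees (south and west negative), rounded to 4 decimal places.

68.9167, 159.0833

Field Q=16, P=15: +16·20° lon, +15·10° lat → SW at lon 140°, lat 60°.
Square 9, 8: +9·2° lon, +8·1° lat → SW at lon 158°, lat 68°.
Subsquare n=13, w=22: +13·0.0833333° lon, +22·0.0416667° lat → SW at lon 159.083°, lat 68.9167°.
latitude 68.9167, longitude 159.0833.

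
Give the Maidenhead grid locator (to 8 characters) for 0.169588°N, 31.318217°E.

KJ50pe80

Offset from 180°W / 90°S: lon 211.31822°, lat 90.16959°.
Field: 211.31822/20 → 10 → K, 90.16959/10 → 9 → J; chars KJ.
Square: 11.31822/2 → 5, 0.16959/1 → 0; chars 50.
Subsquare: 1.31822/0.0833333 → 15 → p, 0.16959/0.0416667 → 4 → e; chars pe.
Extended square: 0.06822/0.00833333 → 8, 0.00292/0.00416667 → 0; chars 80.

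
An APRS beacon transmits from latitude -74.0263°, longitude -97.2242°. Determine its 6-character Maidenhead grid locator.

EB15jx

Offset from 180°W / 90°S: lon 82.7758°, lat 15.9737°.
Field: lon ⌊82.7758/20⌋ = 4 → E; lat ⌊15.9737/10⌋ = 1 → B.
Square: lon ⌊2.7758/2⌋ = 1; lat ⌊5.9737/1⌋ = 5.
Subsquare: lon ⌊0.7758/0.0833333⌋ = 9 → j; lat ⌊0.9737/0.0416667⌋ = 23 → x.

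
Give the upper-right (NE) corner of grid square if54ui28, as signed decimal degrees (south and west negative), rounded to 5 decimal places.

Field I=8, F=5: +8·20° lon, +5·10° lat → SW at lon -20°, lat -40°.
Square 5, 4: +5·2° lon, +4·1° lat → SW at lon -10°, lat -36°.
Subsquare u=20, i=8: +20·0.0833333° lon, +8·0.0416667° lat → SW at lon -8.33333°, lat -35.6667°.
Extended square 2, 8: +2·0.00833333° lon, +8·0.00416667° lat → SW at lon -8.31667°, lat -35.6333°.
Cell spans 0.00833333° lon × 0.00416667° lat. NE corner is SW corner plus one full cell.
latitude -35.62917, longitude -8.30833.

-35.62917, -8.30833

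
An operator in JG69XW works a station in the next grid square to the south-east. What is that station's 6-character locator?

Longitude subsquare x = 23; +1 → 24, wraps to 0 = a, carry into square.
Longitude square 6; +1 → 7.
Latitude subsquare w = 22; −1 → 21 = v.

JG79av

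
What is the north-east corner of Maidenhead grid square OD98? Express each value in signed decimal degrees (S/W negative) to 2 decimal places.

Field O=14, D=3: +14·20° lon, +3·10° lat → SW at lon 100°, lat -60°.
Square 9, 8: +9·2° lon, +8·1° lat → SW at lon 118°, lat -52°.
Cell spans 2° lon × 1° lat. NE corner is SW corner plus one full cell.
latitude -51.00, longitude 120.00.

-51.00, 120.00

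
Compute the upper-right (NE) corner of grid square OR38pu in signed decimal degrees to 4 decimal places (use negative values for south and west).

Field O=14, R=17: +14·20° lon, +17·10° lat → SW at lon 100°, lat 80°.
Square 3, 8: +3·2° lon, +8·1° lat → SW at lon 106°, lat 88°.
Subsquare p=15, u=20: +15·0.0833333° lon, +20·0.0416667° lat → SW at lon 107.25°, lat 88.8333°.
Cell spans 0.0833333° lon × 0.0416667° lat. NE corner is SW corner plus one full cell.
latitude 88.8750, longitude 107.3333.

88.8750, 107.3333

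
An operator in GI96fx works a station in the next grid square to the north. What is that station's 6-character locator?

GI97fa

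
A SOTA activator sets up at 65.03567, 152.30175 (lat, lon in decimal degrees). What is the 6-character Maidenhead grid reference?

QP65da

Add 180° to longitude and 90° to latitude: 332.3017, 155.0357.
Field: lon ⌊332.3017/20⌋ = 16 → Q; lat ⌊155.0357/10⌋ = 15 → P.
Square: lon ⌊12.3017/2⌋ = 6; lat ⌊5.0357/1⌋ = 5.
Subsquare: lon ⌊0.3017/0.0833333⌋ = 3 → d; lat ⌊0.0357/0.0416667⌋ = 0 → a.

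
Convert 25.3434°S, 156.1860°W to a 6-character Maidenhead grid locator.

BG14vp

Offset from 180°W / 90°S: lon 23.8140°, lat 64.6566°.
Field: 23.8140/20 → 1 → B, 64.6566/10 → 6 → G; chars BG.
Square: 3.8140/2 → 1, 4.6566/1 → 4; chars 14.
Subsquare: 1.8140/0.0833333 → 21 → v, 0.6566/0.0416667 → 15 → p; chars vp.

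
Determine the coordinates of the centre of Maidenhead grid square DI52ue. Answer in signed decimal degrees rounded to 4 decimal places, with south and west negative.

-7.8125, -108.2917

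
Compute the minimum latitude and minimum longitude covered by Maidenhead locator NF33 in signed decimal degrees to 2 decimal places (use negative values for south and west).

-37.00, 86.00

Field N=13, F=5: +13·20° lon, +5·10° lat → SW at lon 80°, lat -40°.
Square 3, 3: +3·2° lon, +3·1° lat → SW at lon 86°, lat -37°.
latitude -37.00, longitude 86.00.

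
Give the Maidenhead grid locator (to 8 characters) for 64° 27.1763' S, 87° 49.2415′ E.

NC35vn81

Add 180° to longitude and 90° to latitude: 267.82069, 25.54706.
Field: 267.82069/20 → 13 → N, 25.54706/10 → 2 → C; chars NC.
Square: 7.82069/2 → 3, 5.54706/1 → 5; chars 35.
Subsquare: 1.82069/0.0833333 → 21 → v, 0.54706/0.0416667 → 13 → n; chars vn.
Extended square: 0.07069/0.00833333 → 8, 0.00539/0.00416667 → 1; chars 81.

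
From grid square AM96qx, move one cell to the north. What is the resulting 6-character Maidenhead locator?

Latitude subsquare x = 23; +1 → 24, wraps to 0 = a, carry into square.
Latitude square 6; +1 → 7.
The longitude characters are unchanged.

AM97qa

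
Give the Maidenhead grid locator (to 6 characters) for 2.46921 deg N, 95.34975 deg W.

EJ22hl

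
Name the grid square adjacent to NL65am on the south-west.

NL55xl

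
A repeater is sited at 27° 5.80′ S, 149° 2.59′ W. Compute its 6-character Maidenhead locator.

Shift to the Maidenhead origin (180°W, 90°S): lon 30.9568, lat 62.9033.
Field (20°×10°, letters A–R): 30.9568/20 → 1 → B, 62.9033/10 → 6 → G; chars BG.
Square (2°×1°, digits 0–9): 10.9568/2 → 5, 2.9033/1 → 2; chars 52.
Subsquare (5′×2.5′, letters a–x): 0.9568/0.0833333 → 11 → l, 0.9033/0.0416667 → 21 → v; chars lv.

BG52lv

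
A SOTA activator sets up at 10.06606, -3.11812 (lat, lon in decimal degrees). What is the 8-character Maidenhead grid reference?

Add 180° to longitude and 90° to latitude: 176.88188, 100.06606.
Field: 176.88188/20 → 8 → I, 100.06606/10 → 10 → K; chars IK.
Square: 16.88188/2 → 8, 0.06606/1 → 0; chars 80.
Subsquare: 0.88188/0.0833333 → 10 → k, 0.06606/0.0416667 → 1 → b; chars kb.
Extended square: 0.04855/0.00833333 → 5, 0.02439/0.00416667 → 5; chars 55.

IK80kb55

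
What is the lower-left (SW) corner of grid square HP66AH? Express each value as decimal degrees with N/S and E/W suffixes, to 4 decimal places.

66.2917° N, 28.0000° W

Field H=7, P=15: +7·20° lon, +15·10° lat → SW at lon -40°, lat 60°.
Square 6, 6: +6·2° lon, +6·1° lat → SW at lon -28°, lat 66°.
Subsquare a=0, h=7: +0·0.0833333° lon, +7·0.0416667° lat → SW at lon -28°, lat 66.2917°.
latitude 66.2917° N, longitude 28.0000° W.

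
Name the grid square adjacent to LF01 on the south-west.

KF90

Longitude square 0; −1 → -1, wraps to 9, carry into field.
Longitude field L = 11; −1 → 10 = K.
Latitude square 1; −1 → 0.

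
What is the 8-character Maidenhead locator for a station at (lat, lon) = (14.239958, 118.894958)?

OK94kf77

Shift to the Maidenhead origin (180°W, 90°S): lon 298.89496, lat 104.23996.
Field (20°×10°, letters A–R): lon ⌊298.89496/20⌋ = 14 → O; lat ⌊104.23996/10⌋ = 10 → K.
Square (2°×1°, digits 0–9): lon ⌊18.89496/2⌋ = 9; lat ⌊4.23996/1⌋ = 4.
Subsquare (5′×2.5′, letters a–x): lon ⌊0.89496/0.0833333⌋ = 10 → k; lat ⌊0.23996/0.0416667⌋ = 5 → f.
Extended square (30″×15″, digits 0–9): lon ⌊0.06162/0.00833333⌋ = 7; lat ⌊0.03162/0.00416667⌋ = 7.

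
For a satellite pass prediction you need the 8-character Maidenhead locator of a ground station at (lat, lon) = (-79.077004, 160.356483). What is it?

Shift to the Maidenhead origin (180°W, 90°S): lon 340.35648, lat 10.92300.
Field: 340.35648/20 → 17 → R, 10.92300/10 → 1 → B; chars RB.
Square: 0.35648/2 → 0, 0.92300/1 → 0; chars 00.
Subsquare: 0.35648/0.0833333 → 4 → e, 0.92300/0.0416667 → 22 → w; chars ew.
Extended square: 0.02315/0.00833333 → 2, 0.00633/0.00416667 → 1; chars 21.

RB00ew21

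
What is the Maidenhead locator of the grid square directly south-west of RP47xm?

RP47wl

Longitude subsquare x = 23; −1 → 22 = w.
Latitude subsquare m = 12; −1 → 11 = l.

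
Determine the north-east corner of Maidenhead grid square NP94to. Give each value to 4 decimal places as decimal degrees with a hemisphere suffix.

64.6250° N, 99.6667° E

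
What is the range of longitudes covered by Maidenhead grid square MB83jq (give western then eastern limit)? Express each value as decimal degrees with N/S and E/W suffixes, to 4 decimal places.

Field M=12, B=1: +12·20° lon, +1·10° lat → SW at lon 60°, lat -80°.
Square 8, 3: +8·2° lon, +3·1° lat → SW at lon 76°, lat -77°.
Subsquare j=9, q=16: +9·0.0833333° lon, +16·0.0416667° lat → SW at lon 76.75°, lat -76.3333°.
Cell spans 0.0833333° lon × 0.0416667° lat.
west 76.7500° E, east 76.8333° E.

76.7500° E, 76.8333° E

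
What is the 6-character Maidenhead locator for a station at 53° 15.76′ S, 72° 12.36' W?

FD36vr

Add 180° to longitude and 90° to latitude: 107.7940, 36.7373.
Field: lon ⌊107.7940/20⌋ = 5 → F; lat ⌊36.7373/10⌋ = 3 → D.
Square: lon ⌊7.7940/2⌋ = 3; lat ⌊6.7373/1⌋ = 6.
Subsquare: lon ⌊1.7940/0.0833333⌋ = 21 → v; lat ⌊0.7373/0.0416667⌋ = 17 → r.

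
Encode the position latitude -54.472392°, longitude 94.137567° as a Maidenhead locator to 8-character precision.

Shift to the Maidenhead origin (180°W, 90°S): lon 274.13757, lat 35.52761.
Field: 274.13757/20 → 13 → N, 35.52761/10 → 3 → D; chars ND.
Square: 14.13757/2 → 7, 5.52761/1 → 5; chars 75.
Subsquare: 0.13757/0.0833333 → 1 → b, 0.52761/0.0416667 → 12 → m; chars bm.
Extended square: 0.05423/0.00833333 → 6, 0.02761/0.00416667 → 6; chars 66.

ND75bm66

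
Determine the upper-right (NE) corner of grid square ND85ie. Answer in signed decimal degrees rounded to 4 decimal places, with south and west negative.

-54.7917, 96.7500

Field N=13, D=3: +13·20° lon, +3·10° lat → SW at lon 80°, lat -60°.
Square 8, 5: +8·2° lon, +5·1° lat → SW at lon 96°, lat -55°.
Subsquare i=8, e=4: +8·0.0833333° lon, +4·0.0416667° lat → SW at lon 96.6667°, lat -54.8333°.
Cell spans 0.0833333° lon × 0.0416667° lat. NE corner is SW corner plus one full cell.
latitude -54.7917, longitude 96.7500.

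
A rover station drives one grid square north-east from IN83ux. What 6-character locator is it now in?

IN84va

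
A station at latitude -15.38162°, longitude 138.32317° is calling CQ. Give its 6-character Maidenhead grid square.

PH94do

Offset from 180°W / 90°S: lon 318.3232°, lat 74.6184°.
Field: lon ⌊318.3232/20⌋ = 15 → P; lat ⌊74.6184/10⌋ = 7 → H.
Square: lon ⌊18.3232/2⌋ = 9; lat ⌊4.6184/1⌋ = 4.
Subsquare: lon ⌊0.3232/0.0833333⌋ = 3 → d; lat ⌊0.6184/0.0416667⌋ = 14 → o.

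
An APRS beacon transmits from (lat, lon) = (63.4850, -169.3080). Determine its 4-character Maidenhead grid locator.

AP53

Offset from 180°W / 90°S: lon 10.69°, lat 153.49°.
Field (20°×10°, letters A–R): lon ⌊10.69/20⌋ = 0 → A; lat ⌊153.49/10⌋ = 15 → P.
Square (2°×1°, digits 0–9): lon ⌊10.69/2⌋ = 5; lat ⌊3.49/1⌋ = 3.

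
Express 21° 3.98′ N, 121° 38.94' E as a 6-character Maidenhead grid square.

Offset from 180°W / 90°S: lon 301.6490°, lat 111.0663°.
Field: lon ⌊301.6490/20⌋ = 15 → P; lat ⌊111.0663/10⌋ = 11 → L.
Square: lon ⌊1.6490/2⌋ = 0; lat ⌊1.0663/1⌋ = 1.
Subsquare: lon ⌊1.6490/0.0833333⌋ = 19 → t; lat ⌊0.0663/0.0416667⌋ = 1 → b.

PL01tb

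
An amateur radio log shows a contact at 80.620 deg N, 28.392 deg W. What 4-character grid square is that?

HR50

Add 180° to longitude and 90° to latitude: 151.61, 170.62.
Field (20°×10°, letters A–R): 151.61/20 → 7 → H, 170.62/10 → 17 → R; chars HR.
Square (2°×1°, digits 0–9): 11.61/2 → 5, 0.62/1 → 0; chars 50.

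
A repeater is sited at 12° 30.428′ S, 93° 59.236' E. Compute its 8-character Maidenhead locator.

NH67xl88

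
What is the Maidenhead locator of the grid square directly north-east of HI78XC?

HI88ad

Longitude subsquare x = 23; +1 → 24, wraps to 0 = a, carry into square.
Longitude square 7; +1 → 8.
Latitude subsquare c = 2; +1 → 3 = d.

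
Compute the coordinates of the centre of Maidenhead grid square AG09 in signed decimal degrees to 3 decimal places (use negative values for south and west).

Field A=0, G=6: +0·20° lon, +6·10° lat → SW at lon -180°, lat -30°.
Square 0, 9: +0·2° lon, +9·1° lat → SW at lon -180°, lat -21°.
Cell spans 2° lon × 1° lat. Centre is SW corner plus half of each.
latitude -20.500, longitude -179.000.

-20.500, -179.000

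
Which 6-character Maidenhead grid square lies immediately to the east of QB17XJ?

QB27aj

Longitude subsquare x = 23; +1 → 24, wraps to 0 = a, carry into square.
Longitude square 1; +1 → 2.
The latitude characters are unchanged.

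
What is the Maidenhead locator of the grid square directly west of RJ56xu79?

RJ56xu69

Longitude extended square 7; −1 → 6.
The latitude characters are unchanged.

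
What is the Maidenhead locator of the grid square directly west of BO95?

BO85

Longitude square 9; −1 → 8.
The latitude characters are unchanged.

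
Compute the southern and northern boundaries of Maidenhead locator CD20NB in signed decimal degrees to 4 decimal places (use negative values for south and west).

-59.9583, -59.9167

Field C=2, D=3: +2·20° lon, +3·10° lat → SW at lon -140°, lat -60°.
Square 2, 0: +2·2° lon, +0·1° lat → SW at lon -136°, lat -60°.
Subsquare n=13, b=1: +13·0.0833333° lon, +1·0.0416667° lat → SW at lon -134.917°, lat -59.9583°.
Cell spans 0.0833333° lon × 0.0416667° lat.
south -59.9583, north -59.9167.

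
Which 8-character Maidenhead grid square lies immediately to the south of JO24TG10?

JO24tf19

Latitude extended square 0; −1 → -1, wraps to 9, carry into subsquare.
Latitude subsquare g = 6; −1 → 5 = f.
The longitude characters are unchanged.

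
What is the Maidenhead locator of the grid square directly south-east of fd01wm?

FD01xl

Longitude subsquare w = 22; +1 → 23 = x.
Latitude subsquare m = 12; −1 → 11 = l.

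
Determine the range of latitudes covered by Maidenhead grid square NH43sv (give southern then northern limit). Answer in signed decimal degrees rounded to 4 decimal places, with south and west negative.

-16.1250, -16.0833

Field N=13, H=7: +13·20° lon, +7·10° lat → SW at lon 80°, lat -20°.
Square 4, 3: +4·2° lon, +3·1° lat → SW at lon 88°, lat -17°.
Subsquare s=18, v=21: +18·0.0833333° lon, +21·0.0416667° lat → SW at lon 89.5°, lat -16.125°.
Cell spans 0.0833333° lon × 0.0416667° lat.
south -16.1250, north -16.0833.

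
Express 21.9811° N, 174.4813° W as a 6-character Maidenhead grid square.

AL21sx

Add 180° to longitude and 90° to latitude: 5.5187, 111.9811.
Field (20°×10°, letters A–R): lon ⌊5.5187/20⌋ = 0 → A; lat ⌊111.9811/10⌋ = 11 → L.
Square (2°×1°, digits 0–9): lon ⌊5.5187/2⌋ = 2; lat ⌊1.9811/1⌋ = 1.
Subsquare (5′×2.5′, letters a–x): lon ⌊1.5187/0.0833333⌋ = 18 → s; lat ⌊0.9811/0.0416667⌋ = 23 → x.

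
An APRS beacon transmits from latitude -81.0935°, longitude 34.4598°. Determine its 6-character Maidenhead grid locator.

KA78fv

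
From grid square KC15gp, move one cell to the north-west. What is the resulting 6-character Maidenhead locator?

KC15fq

Longitude subsquare g = 6; −1 → 5 = f.
Latitude subsquare p = 15; +1 → 16 = q.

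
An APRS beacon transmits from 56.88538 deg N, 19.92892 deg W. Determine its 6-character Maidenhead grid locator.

Add 180° to longitude and 90° to latitude: 160.0711, 146.8854.
Field: lon ⌊160.0711/20⌋ = 8 → I; lat ⌊146.8854/10⌋ = 14 → O.
Square: lon ⌊0.0711/2⌋ = 0; lat ⌊6.8854/1⌋ = 6.
Subsquare: lon ⌊0.0711/0.0833333⌋ = 0 → a; lat ⌊0.8854/0.0416667⌋ = 21 → v.

IO06av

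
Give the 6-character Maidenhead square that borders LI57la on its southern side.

LI56lx

Latitude subsquare a = 0; −1 → -1, wraps to 23 = x, carry into square.
Latitude square 7; −1 → 6.
The longitude characters are unchanged.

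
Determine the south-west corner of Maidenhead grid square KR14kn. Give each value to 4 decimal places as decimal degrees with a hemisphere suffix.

Field K=10, R=17: +10·20° lon, +17·10° lat → SW at lon 20°, lat 80°.
Square 1, 4: +1·2° lon, +4·1° lat → SW at lon 22°, lat 84°.
Subsquare k=10, n=13: +10·0.0833333° lon, +13·0.0416667° lat → SW at lon 22.8333°, lat 84.5417°.
latitude 84.5417° N, longitude 22.8333° E.

84.5417° N, 22.8333° E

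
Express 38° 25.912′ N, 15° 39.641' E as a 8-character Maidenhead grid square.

Add 180° to longitude and 90° to latitude: 195.66068, 128.43187.
Field: 195.66068/20 → 9 → J, 128.43187/10 → 12 → M; chars JM.
Square: 15.66068/2 → 7, 8.43187/1 → 8; chars 78.
Subsquare: 1.66068/0.0833333 → 19 → t, 0.43187/0.0416667 → 10 → k; chars tk.
Extended square: 0.07735/0.00833333 → 9, 0.01520/0.00416667 → 3; chars 93.

JM78tk93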